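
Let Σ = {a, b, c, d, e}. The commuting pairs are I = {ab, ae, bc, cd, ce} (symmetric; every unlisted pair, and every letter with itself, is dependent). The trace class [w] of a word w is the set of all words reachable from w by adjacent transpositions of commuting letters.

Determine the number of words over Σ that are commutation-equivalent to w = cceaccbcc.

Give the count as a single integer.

36

drop 0:c onto floor
drop 1:c onto {0:c}
drop 2:e onto floor
drop 3:a onto {1:c}
drop 4:c onto {3:a}
drop 5:c onto {4:c}
drop 6:b onto {2:e}
drop 7:c onto {5:c}
drop 8:c onto {7:c}
ground layer = {0:c, 2:e}
drop-orders for the pieces not yet dropped (sum over which currently-grounded one goes next):
  1 to go: {6} 1  {8} 1
  2 to go: {2,6} 1  {6,8} 2  {7,8} 1
  3 to go: {2,6,8} 3  {5,7,8} 1  {6,7,8} 3
  4 to go: {2,6,7,8} 6  {4,5,7,8} 1  {5,6,7,8} 4
  5 to go: {2,5,6,7,8} 10  {3,4,5,7,8} 1  {4,5,6,7,8} 5
  6 to go: {1,3,4,5,7,8} 1  {2,4,5,6,7,8} 15  {3,4,5,6,7,8} 6
  7 to go: {0,1,3,4,5,7,8} 1  {1,3,4,5,6,7,8} 7  {2,3,4,5,6,7,8} 21
  if 0:c drops first: 28 orders
  if 2:e drops first: 8 orders
heap linearizations: 36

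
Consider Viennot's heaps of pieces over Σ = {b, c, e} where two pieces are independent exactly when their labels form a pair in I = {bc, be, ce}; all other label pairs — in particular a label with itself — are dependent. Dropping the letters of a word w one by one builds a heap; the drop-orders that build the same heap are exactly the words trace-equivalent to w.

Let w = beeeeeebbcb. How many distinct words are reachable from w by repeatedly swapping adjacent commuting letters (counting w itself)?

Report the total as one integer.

drop 0:b onto floor
drop 1:e onto floor
drop 2:e onto {1:e}
drop 3:e onto {2:e}
drop 4:e onto {3:e}
drop 5:e onto {4:e}
drop 6:e onto {5:e}
drop 7:b onto {0:b}
drop 8:b onto {7:b}
drop 9:c onto floor
drop 10:b onto {8:b}
ground layer = {0:b, 1:e, 9:c}
drop-orders for the pieces not yet dropped (sum over which currently-grounded one goes next):
  1 to go: {6} 1  {9} 1  {10} 1
  2 to go: {5,6} 1  {6,9} 2  {6,10} 2  {8,10} 1  {9,10} 2
  3 to go: {4,5,6} 1  {5,6,9} 3  {5,6,10} 3  {6,8,10} 3  {6,9,10} 6  {7,8,10} 1  {8,9,10} 3
  4 to go: {0,7,8,10} 1  {3,4,5,6} 1  {4,5,6,9} 4  {4,5,6,10} 4  {5,6,8,10} 6  {5,6,9,10} 12  {6,7,8,10} 4  {6,8,9,10} 12  {7,8,9,10} 4
  5 to go: {0,6,7,8,10} 5  {0,7,8,9,10} 5  {2,3,4,5,6} 1  {3,4,5,6,9} 5  {3,4,5,6,10} 5  {4,5,6,8,10} 10  {4,5,6,9,10} 20  {5,6,7,8,10} 10  {5,6,8,9,10} 30  {6,7,8,9,10} 20
  6 to go: {0,5,6,7,8,10} 15  {0,6,7,8,9,10} 30  {1,2,3,4,5,6} 1  {2,3,4,5,6,9} 6  {2,3,4,5,6,10} 6  {3,4,5,6,8,10} 15  {3,4,5,6,9,10} 30  {4,5,6,7,8,10} 20  {4,5,6,8,9,10} 60  {5,6,7,8,9,10} 60
  7 to go: {0,4,5,6,7,8,10} 35  {0,5,6,7,8,9,10} 105  {1,2,3,4,5,6,9} 7  {1,2,3,4,5,6,10} 7  {2,3,4,5,6,8,10} 21  {2,3,4,5,6,9,10} 42  {3,4,5,6,7,8,10} 35  {3,4,5,6,8,9,10} 105  {4,5,6,7,8,9,10} 140
  8 to go: {0,3,4,5,6,7,8,10} 70  {0,4,5,6,7,8,9,10} 280  {1,2,3,4,5,6,8,10} 28  {1,2,3,4,5,6,9,10} 56  {2,3,4,5,6,7,8,10} 56  {2,3,4,5,6,8,9,10} 168  {3,4,5,6,7,8,9,10} 280
  9 to go: {0,2,3,4,5,6,7,8,10} 126  {0,3,4,5,6,7,8,9,10} 630  {1,2,3,4,5,6,7,8,10} 84  {1,2,3,4,5,6,8,9,10} 252  {2,3,4,5,6,7,8,9,10} 504
  if 0:b drops first: 840 orders
  if 1:e drops first: 1260 orders
  if 9:c drops first: 210 orders
heap linearizations: 2310

2310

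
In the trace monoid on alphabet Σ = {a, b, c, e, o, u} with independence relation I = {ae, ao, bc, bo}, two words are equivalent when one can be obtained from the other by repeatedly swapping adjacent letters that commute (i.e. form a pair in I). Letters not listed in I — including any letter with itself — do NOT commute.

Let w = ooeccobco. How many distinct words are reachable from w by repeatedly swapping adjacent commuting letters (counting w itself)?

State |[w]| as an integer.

6

piece 0:o — minimal
piece 1:o rests on {0:o}
piece 2:e rests on {1:o}
piece 3:c rests on {2:e}
piece 4:c rests on {3:c}
piece 5:o rests on {4:c}
piece 6:b rests on {2:e}
piece 7:c rests on {5:o}
piece 8:o rests on {7:c}
minimal pieces: {0:o}
ways to finish when only these pieces remain (= sum over removing one remaining piece with nothing left below it):
  1 left: {6}→1  {8}→1
  2 left: {6,8}→2  {7,8}→1
  3 left: {5,7,8}→1  {6,7,8}→3
  4 left: {4,5,7,8}→1  {5,6,7,8}→4
  5 left: {3,4,5,7,8}→1  {4,5,6,7,8}→5
  6 left: {3,4,5,6,7,8}→6
  7 left: {2,3,4,5,6,7,8}→6
  placing 0:o first → 6 extensions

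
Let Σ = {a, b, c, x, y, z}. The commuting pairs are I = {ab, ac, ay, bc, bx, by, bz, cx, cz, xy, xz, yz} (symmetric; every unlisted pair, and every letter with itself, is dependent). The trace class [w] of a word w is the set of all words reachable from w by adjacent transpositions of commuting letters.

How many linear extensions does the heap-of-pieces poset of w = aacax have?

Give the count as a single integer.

piece 0:a — minimal
piece 1:a rests on {0:a}
piece 2:c — minimal
piece 3:a rests on {1:a}
piece 4:x rests on {3:a}
minimal pieces: {0:a, 2:c}
ways to finish when only these pieces remain (= sum over removing one remaining piece with nothing left below it):
  1 left: {2}→1  {4}→1
  2 left: {2,4}→2  {3,4}→1
  3 left: {1,3,4}→1  {2,3,4}→3
  placing 0:a first → 4 extensions
  placing 2:c first → 1 extensions
total linear extensions = 5

5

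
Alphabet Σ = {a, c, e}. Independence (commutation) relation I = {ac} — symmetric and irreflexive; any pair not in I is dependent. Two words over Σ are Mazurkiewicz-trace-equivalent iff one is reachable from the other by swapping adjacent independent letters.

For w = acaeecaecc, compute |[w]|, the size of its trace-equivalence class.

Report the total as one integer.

#0=a has no predecessor
#1=c has no predecessor
#2=a depends on [0:a]
#3=e depends on [1:c, 2:a]
#4=e depends on [3:e]
#5=c depends on [4:e]
#6=a depends on [4:e]
#7=e depends on [5:c, 6:a]
#8=c depends on [7:e]
#9=c depends on [8:c]
sources: [0:a, 1:c]
N(rest) = Σ N(rest − s) over sources s of rest; N(one piece) = 1:
  size 1 → [9]=1
  size 2 → [8,9]=1
  size 3 → [7,8,9]=1
  size 4 → [5,7,8,9]=1  [6,7,8,9]=1
  size 5 → [5,6,7,8,9]=2
  size 6 → [4,5,6,7,8,9]=2
  size 7 → [3,4,5,6,7,8,9]=2
  size 8 → [1,3,4,5,6,7,8,9]=2  [2,3,4,5,6,7,8,9]=2
  first=0(a) contributes 4
  first=1(c) contributes 2
|[w]| = 6

6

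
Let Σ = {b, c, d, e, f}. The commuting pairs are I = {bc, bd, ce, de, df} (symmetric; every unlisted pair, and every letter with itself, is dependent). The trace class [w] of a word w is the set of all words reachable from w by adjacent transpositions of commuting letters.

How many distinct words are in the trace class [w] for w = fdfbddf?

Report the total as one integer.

35

#0=f has no predecessor
#1=d has no predecessor
#2=f depends on [0:f]
#3=b depends on [2:f]
#4=d depends on [1:d]
#5=d depends on [4:d]
#6=f depends on [3:b]
sources: [0:f, 1:d]
N(rest) = Σ N(rest − s) over sources s of rest; N(one piece) = 1:
  size 1 → [5]=1  [6]=1
  size 2 → [3,6]=1  [4,5]=1  [5,6]=2
  size 3 → [1,4,5]=1  [2,3,6]=1  [3,5,6]=3  [4,5,6]=3
  size 4 → [0,2,3,6]=1  [1,4,5,6]=4  [2,3,5,6]=4  [3,4,5,6]=6
  size 5 → [0,2,3,5,6]=5  [1,3,4,5,6]=10  [2,3,4,5,6]=10
  first=0(f) contributes 20
  first=1(d) contributes 15
|[w]| = 35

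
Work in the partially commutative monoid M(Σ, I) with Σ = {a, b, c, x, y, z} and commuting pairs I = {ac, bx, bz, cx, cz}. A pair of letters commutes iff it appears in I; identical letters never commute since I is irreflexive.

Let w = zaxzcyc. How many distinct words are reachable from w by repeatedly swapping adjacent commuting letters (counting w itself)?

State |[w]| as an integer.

5

#0=z has no predecessor
#1=a depends on [0:z]
#2=x depends on [1:a]
#3=z depends on [2:x]
#4=c has no predecessor
#5=y depends on [3:z, 4:c]
#6=c depends on [5:y]
sources: [0:z, 4:c]
N(rest) = Σ N(rest − s) over sources s of rest; N(one piece) = 1:
  size 1 → [6]=1
  size 2 → [5,6]=1
  size 3 → [3,5,6]=1  [4,5,6]=1
  size 4 → [2,3,5,6]=1  [3,4,5,6]=2
  size 5 → [1,2,3,5,6]=1  [2,3,4,5,6]=3
  first=0(z) contributes 4
  first=4(c) contributes 1
|[w]| = 5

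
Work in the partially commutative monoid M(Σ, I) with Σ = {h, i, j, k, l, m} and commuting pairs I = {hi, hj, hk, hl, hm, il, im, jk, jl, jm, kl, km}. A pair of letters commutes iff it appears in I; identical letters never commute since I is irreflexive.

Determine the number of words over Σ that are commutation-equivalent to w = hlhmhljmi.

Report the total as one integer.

0(h) covers ∅
1(l) covers ∅
2(h) covers 0:h
3(m) covers 1:l
4(h) covers 2:h
5(l) covers 3:m
6(j) covers ∅
7(m) covers 5:l
8(i) covers 6:j
floor of heap: 0:h, 1:l, 6:j
completions by unplaced set U, small U first (add the entries for U minus each lowest piece of U):
  |U|=1: {4}:1  {7}:1  {8}:1
  |U|=2: {2,4}:1  {4,7}:2  {4,8}:2  {5,7}:1  {6,8}:1  {7,8}:2
  |U|=3: {0,2,4}:1  {2,4,7}:3  {2,4,8}:3  {3,5,7}:1  {4,5,7}:3  {4,6,8}:3  {4,7,8}:6  {5,7,8}:3  {6,7,8}:3
  |U|=4: {0,2,4,7}:4  {0,2,4,8}:4  {1,3,5,7}:1  {2,4,5,7}:6  {2,4,6,8}:6  {2,4,7,8}:12  {3,4,5,7}:4  {3,5,7,8}:4  {4,5,7,8}:12  {4,6,7,8}:12  {5,6,7,8}:6
  |U|=5: {0,2,4,5,7}:10  {0,2,4,6,8}:10  {0,2,4,7,8}:20  {1,3,4,5,7}:5  {1,3,5,7,8}:5  {2,3,4,5,7}:10  {2,4,5,7,8}:30  {2,4,6,7,8}:30  {3,4,5,7,8}:20  {3,5,6,7,8}:10  {4,5,6,7,8}:30
  |U|=6: {0,2,3,4,5,7}:20  {0,2,4,5,7,8}:60  {0,2,4,6,7,8}:60  {1,2,3,4,5,7}:15  {1,3,4,5,7,8}:30  {1,3,5,6,7,8}:15  {2,3,4,5,7,8}:60  {2,4,5,6,7,8}:90  {3,4,5,6,7,8}:60
  |U|=7: {0,1,2,3,4,5,7}:35  {0,2,3,4,5,7,8}:140  {0,2,4,5,6,7,8}:210  {1,2,3,4,5,7,8}:105  {1,3,4,5,6,7,8}:105  {2,3,4,5,6,7,8}:210
  start at 0(h): 420
  start at 1(l): 560
  start at 6(j): 280
sum over floor = 1260

1260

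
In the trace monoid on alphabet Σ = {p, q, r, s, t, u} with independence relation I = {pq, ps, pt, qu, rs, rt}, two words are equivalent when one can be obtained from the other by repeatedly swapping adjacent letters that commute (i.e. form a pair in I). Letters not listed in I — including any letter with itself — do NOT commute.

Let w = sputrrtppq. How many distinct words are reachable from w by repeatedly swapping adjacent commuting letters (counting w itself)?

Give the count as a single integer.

#0=s has no predecessor
#1=p has no predecessor
#2=u depends on [0:s, 1:p]
#3=t depends on [2:u]
#4=r depends on [2:u]
#5=r depends on [4:r]
#6=t depends on [3:t]
#7=p depends on [5:r]
#8=p depends on [7:p]
#9=q depends on [5:r, 6:t]
sources: [0:s, 1:p]
N(rest) = Σ N(rest − s) over sources s of rest; N(one piece) = 1:
  size 1 → [8]=1  [9]=1
  size 2 → [6,9]=1  [7,8]=1  [8,9]=2
  size 3 → [3,6,9]=1  [6,8,9]=3  [7,8,9]=3
  size 4 → [3,6,8,9]=4  [5,7,8,9]=3  [6,7,8,9]=6
  size 5 → [3,6,7,8,9]=10  [4,5,7,8,9]=3  [5,6,7,8,9]=9
  size 6 → [3,5,6,7,8,9]=19  [4,5,6,7,8,9]=12
  size 7 → [3,4,5,6,7,8,9]=31
  size 8 → [2,3,4,5,6,7,8,9]=31
  first=0(s) contributes 31
  first=1(p) contributes 31
|[w]| = 62

62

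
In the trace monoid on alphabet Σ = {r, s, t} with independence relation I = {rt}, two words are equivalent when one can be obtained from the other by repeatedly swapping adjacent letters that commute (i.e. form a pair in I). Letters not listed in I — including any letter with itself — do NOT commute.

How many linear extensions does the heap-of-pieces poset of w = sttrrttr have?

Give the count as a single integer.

#0=s has no predecessor
#1=t depends on [0:s]
#2=t depends on [1:t]
#3=r depends on [0:s]
#4=r depends on [3:r]
#5=t depends on [2:t]
#6=t depends on [5:t]
#7=r depends on [4:r]
sources: [0:s]
N(rest) = Σ N(rest − s) over sources s of rest; N(one piece) = 1:
  size 1 → [6]=1  [7]=1
  size 2 → [4,7]=1  [5,6]=1  [6,7]=2
  size 3 → [2,5,6]=1  [3,4,7]=1  [4,6,7]=3  [5,6,7]=3
  size 4 → [1,2,5,6]=1  [2,5,6,7]=4  [3,4,6,7]=4  [4,5,6,7]=6
  size 5 → [1,2,5,6,7]=5  [2,4,5,6,7]=10  [3,4,5,6,7]=10
  size 6 → [1,2,4,5,6,7]=15  [2,3,4,5,6,7]=20
  first=0(s) contributes 35

35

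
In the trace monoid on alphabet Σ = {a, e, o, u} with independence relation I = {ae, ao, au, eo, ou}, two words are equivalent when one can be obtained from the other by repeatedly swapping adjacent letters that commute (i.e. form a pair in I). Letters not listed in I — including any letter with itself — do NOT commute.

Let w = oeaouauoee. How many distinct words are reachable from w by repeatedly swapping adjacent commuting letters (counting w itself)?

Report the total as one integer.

#0=o has no predecessor
#1=e has no predecessor
#2=a has no predecessor
#3=o depends on [0:o]
#4=u depends on [1:e]
#5=a depends on [2:a]
#6=u depends on [4:u]
#7=o depends on [3:o]
#8=e depends on [6:u]
#9=e depends on [8:e]
sources: [0:o, 1:e, 2:a]
N(rest) = Σ N(rest − s) over sources s of rest; N(one piece) = 1:
  size 1 → [5]=1  [7]=1  [9]=1
  size 2 → [2,5]=1  [3,7]=1  [5,7]=2  [5,9]=2  [7,9]=2  [8,9]=1
  size 3 → [0,3,7]=1  [2,5,7]=3  [2,5,9]=3  [3,5,7]=3  [3,7,9]=3  [5,7,9]=6  [5,8,9]=3  [6,8,9]=1  [7,8,9]=3
  size 4 → [0,3,5,7]=4  [0,3,7,9]=4  [2,3,5,7]=6  [2,5,7,9]=12  [2,5,8,9]=6  [3,5,7,9]=12  [3,7,8,9]=6  [4,6,8,9]=1  [5,6,8,9]=4  [5,7,8,9]=12  [6,7,8,9]=4
  size 5 → [0,2,3,5,7]=10  [0,3,5,7,9]=20  [0,3,7,8,9]=10  [1,4,6,8,9]=1  [2,3,5,7,9]=30  [2,5,6,8,9]=10  [2,5,7,8,9]=30  [3,5,7,8,9]=30  [3,6,7,8,9]=10  [4,5,6,8,9]=5  [4,6,7,8,9]=5  [5,6,7,8,9]=20
  size 6 → [0,2,3,5,7,9]=60  [0,3,5,7,8,9]=60  [0,3,6,7,8,9]=20  [1,4,5,6,8,9]=6  [1,4,6,7,8,9]=6  [2,3,5,7,8,9]=90  [2,4,5,6,8,9]=15  [2,5,6,7,8,9]=60  [3,4,6,7,8,9]=15  [3,5,6,7,8,9]=60  [4,5,6,7,8,9]=30
  size 7 → [0,2,3,5,7,8,9]=210  [0,3,4,6,7,8,9]=35  [0,3,5,6,7,8,9]=140  [1,2,4,5,6,8,9]=21  [1,3,4,6,7,8,9]=21  [1,4,5,6,7,8,9]=42  [2,3,5,6,7,8,9]=210  [2,4,5,6,7,8,9]=105  [3,4,5,6,7,8,9]=105
  size 8 → [0,1,3,4,6,7,8,9]=56  [0,2,3,5,6,7,8,9]=560  [0,3,4,5,6,7,8,9]=280  [1,2,4,5,6,7,8,9]=168  [1,3,4,5,6,7,8,9]=168  [2,3,4,5,6,7,8,9]=420
  first=0(o) contributes 756
  first=1(e) contributes 1260
  first=2(a) contributes 504
|[w]| = 2520

2520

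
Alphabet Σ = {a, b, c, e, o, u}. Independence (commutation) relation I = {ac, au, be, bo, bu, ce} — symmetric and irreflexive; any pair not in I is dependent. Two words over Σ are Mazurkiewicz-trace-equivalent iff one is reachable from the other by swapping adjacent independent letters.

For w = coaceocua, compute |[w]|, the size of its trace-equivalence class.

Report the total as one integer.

#0=c has no predecessor
#1=o depends on [0:c]
#2=a depends on [1:o]
#3=c depends on [1:o]
#4=e depends on [2:a]
#5=o depends on [3:c, 4:e]
#6=c depends on [5:o]
#7=u depends on [6:c]
#8=a depends on [5:o]
sources: [0:c]
N(rest) = Σ N(rest − s) over sources s of rest; N(one piece) = 1:
  size 1 → [7]=1  [8]=1
  size 2 → [6,7]=1  [7,8]=2
  size 3 → [6,7,8]=3
  size 4 → [5,6,7,8]=3
  size 5 → [3,5,6,7,8]=3  [4,5,6,7,8]=3
  size 6 → [2,4,5,6,7,8]=3  [3,4,5,6,7,8]=6
  size 7 → [2,3,4,5,6,7,8]=9
  first=0(c) contributes 9

9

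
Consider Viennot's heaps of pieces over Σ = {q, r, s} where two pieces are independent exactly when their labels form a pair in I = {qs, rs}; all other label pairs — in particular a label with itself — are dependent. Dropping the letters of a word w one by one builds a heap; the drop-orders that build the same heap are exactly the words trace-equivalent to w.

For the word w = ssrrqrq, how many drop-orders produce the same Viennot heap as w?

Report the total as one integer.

piece 0:s — minimal
piece 1:s rests on {0:s}
piece 2:r — minimal
piece 3:r rests on {2:r}
piece 4:q rests on {3:r}
piece 5:r rests on {4:q}
piece 6:q rests on {5:r}
minimal pieces: {0:s, 2:r}
ways to finish when only these pieces remain (= sum over removing one remaining piece with nothing left below it):
  1 left: {1}→1  {6}→1
  2 left: {0,1}→1  {1,6}→2  {5,6}→1
  3 left: {0,1,6}→3  {1,5,6}→3  {4,5,6}→1
  4 left: {0,1,5,6}→6  {1,4,5,6}→4  {3,4,5,6}→1
  5 left: {0,1,4,5,6}→10  {1,3,4,5,6}→5  {2,3,4,5,6}→1
  placing 0:s first → 6 extensions
  placing 2:r first → 15 extensions
total linear extensions = 21

21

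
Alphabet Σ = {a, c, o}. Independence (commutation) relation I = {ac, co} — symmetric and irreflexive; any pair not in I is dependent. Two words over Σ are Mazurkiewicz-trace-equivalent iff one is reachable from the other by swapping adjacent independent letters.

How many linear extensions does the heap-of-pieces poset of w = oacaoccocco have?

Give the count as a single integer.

#0=o has no predecessor
#1=a depends on [0:o]
#2=c has no predecessor
#3=a depends on [1:a]
#4=o depends on [3:a]
#5=c depends on [2:c]
#6=c depends on [5:c]
#7=o depends on [4:o]
#8=c depends on [6:c]
#9=c depends on [8:c]
#10=o depends on [7:o]
sources: [0:o, 2:c]
N(rest) = Σ N(rest − s) over sources s of rest; N(one piece) = 1:
  size 1 → [9]=1  [10]=1
  size 2 → [7,10]=1  [8,9]=1  [9,10]=2
  size 3 → [4,7,10]=1  [6,8,9]=1  [7,9,10]=3  [8,9,10]=3
  size 4 → [3,4,7,10]=1  [4,7,9,10]=4  [5,6,8,9]=1  [6,8,9,10]=4  [7,8,9,10]=6
  size 5 → [1,3,4,7,10]=1  [2,5,6,8,9]=1  [3,4,7,9,10]=5  [4,7,8,9,10]=10  [5,6,8,9,10]=5  [6,7,8,9,10]=10
  size 6 → [0,1,3,4,7,10]=1  [1,3,4,7,9,10]=6  [2,5,6,8,9,10]=6  [3,4,7,8,9,10]=15  [4,6,7,8,9,10]=20  [5,6,7,8,9,10]=15
  size 7 → [0,1,3,4,7,9,10]=7  [1,3,4,7,8,9,10]=21  [2,5,6,7,8,9,10]=21  [3,4,6,7,8,9,10]=35  [4,5,6,7,8,9,10]=35
  size 8 → [0,1,3,4,7,8,9,10]=28  [1,3,4,6,7,8,9,10]=56  [2,4,5,6,7,8,9,10]=56  [3,4,5,6,7,8,9,10]=70
  size 9 → [0,1,3,4,6,7,8,9,10]=84  [1,3,4,5,6,7,8,9,10]=126  [2,3,4,5,6,7,8,9,10]=126
  first=0(o) contributes 252
  first=2(c) contributes 210
|[w]| = 462

462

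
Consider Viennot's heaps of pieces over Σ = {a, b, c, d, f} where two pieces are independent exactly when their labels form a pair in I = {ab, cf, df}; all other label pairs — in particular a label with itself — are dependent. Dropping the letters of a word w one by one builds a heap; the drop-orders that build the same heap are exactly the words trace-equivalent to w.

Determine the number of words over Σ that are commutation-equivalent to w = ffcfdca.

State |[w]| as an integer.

20

drop 0:f onto floor
drop 1:f onto {0:f}
drop 2:c onto floor
drop 3:f onto {1:f}
drop 4:d onto {2:c}
drop 5:c onto {4:d}
drop 6:a onto {3:f, 5:c}
ground layer = {0:f, 2:c}
drop-orders for the pieces not yet dropped (sum over which currently-grounded one goes next):
  1 to go: {6} 1
  2 to go: {3,6} 1  {5,6} 1
  3 to go: {1,3,6} 1  {3,5,6} 2  {4,5,6} 1
  4 to go: {0,1,3,6} 1  {1,3,5,6} 3  {2,4,5,6} 1  {3,4,5,6} 3
  5 to go: {0,1,3,5,6} 4  {1,3,4,5,6} 6  {2,3,4,5,6} 4
  if 0:f drops first: 10 orders
  if 2:c drops first: 10 orders
heap linearizations: 20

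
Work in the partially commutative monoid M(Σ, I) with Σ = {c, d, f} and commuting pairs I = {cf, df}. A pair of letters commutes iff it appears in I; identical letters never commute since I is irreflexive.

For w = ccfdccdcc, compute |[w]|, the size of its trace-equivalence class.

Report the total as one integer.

#0=c has no predecessor
#1=c depends on [0:c]
#2=f has no predecessor
#3=d depends on [1:c]
#4=c depends on [3:d]
#5=c depends on [4:c]
#6=d depends on [5:c]
#7=c depends on [6:d]
#8=c depends on [7:c]
sources: [0:c, 2:f]
N(rest) = Σ N(rest − s) over sources s of rest; N(one piece) = 1:
  size 1 → [2]=1  [8]=1
  size 2 → [2,8]=2  [7,8]=1
  size 3 → [2,7,8]=3  [6,7,8]=1
  size 4 → [2,6,7,8]=4  [5,6,7,8]=1
  size 5 → [2,5,6,7,8]=5  [4,5,6,7,8]=1
  size 6 → [2,4,5,6,7,8]=6  [3,4,5,6,7,8]=1
  size 7 → [1,3,4,5,6,7,8]=1  [2,3,4,5,6,7,8]=7
  first=0(c) contributes 8
  first=2(f) contributes 1
|[w]| = 9

9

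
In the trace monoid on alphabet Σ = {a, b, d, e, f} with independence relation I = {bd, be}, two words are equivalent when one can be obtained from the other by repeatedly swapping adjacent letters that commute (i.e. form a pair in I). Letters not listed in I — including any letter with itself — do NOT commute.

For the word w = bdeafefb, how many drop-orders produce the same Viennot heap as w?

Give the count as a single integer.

0(b) covers ∅
1(d) covers ∅
2(e) covers 1:d
3(a) covers 0:b, 2:e
4(f) covers 3:a
5(e) covers 4:f
6(f) covers 5:e
7(b) covers 6:f
floor of heap: 0:b, 1:d
completions by unplaced set U, small U first (add the entries for U minus each lowest piece of U):
  |U|=1: {7}:1
  |U|=2: {6,7}:1
  |U|=3: {5,6,7}:1
  |U|=4: {4,5,6,7}:1
  |U|=5: {3,4,5,6,7}:1
  |U|=6: {0,3,4,5,6,7}:1  {2,3,4,5,6,7}:1
  start at 0(b): 1
  start at 1(d): 2
sum over floor = 3

3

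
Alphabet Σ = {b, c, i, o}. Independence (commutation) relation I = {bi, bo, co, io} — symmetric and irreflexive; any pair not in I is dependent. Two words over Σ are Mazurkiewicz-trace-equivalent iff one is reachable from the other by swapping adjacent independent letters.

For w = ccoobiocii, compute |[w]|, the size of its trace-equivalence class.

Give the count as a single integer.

0(c) covers ∅
1(c) covers 0:c
2(o) covers ∅
3(o) covers 2:o
4(b) covers 1:c
5(i) covers 1:c
6(o) covers 3:o
7(c) covers 4:b, 5:i
8(i) covers 7:c
9(i) covers 8:i
floor of heap: 0:c, 2:o
completions by unplaced set U, small U first (add the entries for U minus each lowest piece of U):
  |U|=1: {6}:1  {9}:1
  |U|=2: {3,6}:1  {6,9}:2  {8,9}:1
  |U|=3: {2,3,6}:1  {3,6,9}:3  {6,8,9}:3  {7,8,9}:1
  |U|=4: {2,3,6,9}:4  {3,6,8,9}:6  {4,7,8,9}:1  {5,7,8,9}:1  {6,7,8,9}:4
  |U|=5: {2,3,6,8,9}:10  {3,6,7,8,9}:10  {4,5,7,8,9}:2  {4,6,7,8,9}:5  {5,6,7,8,9}:5
  |U|=6: {1,4,5,7,8,9}:2  {2,3,6,7,8,9}:20  {3,4,6,7,8,9}:15  {3,5,6,7,8,9}:15  {4,5,6,7,8,9}:12
  |U|=7: {0,1,4,5,7,8,9}:2  {1,4,5,6,7,8,9}:14  {2,3,4,6,7,8,9}:35  {2,3,5,6,7,8,9}:35  {3,4,5,6,7,8,9}:42
  |U|=8: {0,1,4,5,6,7,8,9}:16  {1,3,4,5,6,7,8,9}:56  {2,3,4,5,6,7,8,9}:112
  start at 0(c): 168
  start at 2(o): 72
sum over floor = 240

240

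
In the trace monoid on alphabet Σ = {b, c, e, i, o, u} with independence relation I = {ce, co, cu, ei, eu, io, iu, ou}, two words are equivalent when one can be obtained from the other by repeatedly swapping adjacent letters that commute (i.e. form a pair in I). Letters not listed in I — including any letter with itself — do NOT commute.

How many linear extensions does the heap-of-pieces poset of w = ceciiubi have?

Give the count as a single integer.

drop 0:c onto floor
drop 1:e onto floor
drop 2:c onto {0:c}
drop 3:i onto {2:c}
drop 4:i onto {3:i}
drop 5:u onto floor
drop 6:b onto {1:e, 4:i, 5:u}
drop 7:i onto {6:b}
ground layer = {0:c, 1:e, 5:u}
drop-orders for the pieces not yet dropped (sum over which currently-grounded one goes next):
  1 to go: {7} 1
  2 to go: {6,7} 1
  3 to go: {1,6,7} 1  {4,6,7} 1  {5,6,7} 1
  4 to go: {1,4,6,7} 2  {1,5,6,7} 2  {3,4,6,7} 1  {4,5,6,7} 2
  5 to go: {1,3,4,6,7} 3  {1,4,5,6,7} 6  {2,3,4,6,7} 1  {3,4,5,6,7} 3
  6 to go: {0,2,3,4,6,7} 1  {1,2,3,4,6,7} 4  {1,3,4,5,6,7} 12  {2,3,4,5,6,7} 4
  if 0:c drops first: 20 orders
  if 1:e drops first: 5 orders
  if 5:u drops first: 5 orders
heap linearizations: 30

30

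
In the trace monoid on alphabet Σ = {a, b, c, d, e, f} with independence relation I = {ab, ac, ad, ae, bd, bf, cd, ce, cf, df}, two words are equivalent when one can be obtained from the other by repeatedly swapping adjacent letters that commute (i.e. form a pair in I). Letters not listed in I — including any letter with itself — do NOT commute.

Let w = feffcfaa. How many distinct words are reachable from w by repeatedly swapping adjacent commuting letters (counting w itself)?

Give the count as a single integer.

#0=f has no predecessor
#1=e depends on [0:f]
#2=f depends on [1:e]
#3=f depends on [2:f]
#4=c has no predecessor
#5=f depends on [3:f]
#6=a depends on [5:f]
#7=a depends on [6:a]
sources: [0:f, 4:c]
N(rest) = Σ N(rest − s) over sources s of rest; N(one piece) = 1:
  size 1 → [4]=1  [7]=1
  size 2 → [4,7]=2  [6,7]=1
  size 3 → [4,6,7]=3  [5,6,7]=1
  size 4 → [3,5,6,7]=1  [4,5,6,7]=4
  size 5 → [2,3,5,6,7]=1  [3,4,5,6,7]=5
  size 6 → [1,2,3,5,6,7]=1  [2,3,4,5,6,7]=6
  first=0(f) contributes 7
  first=4(c) contributes 1
|[w]| = 8

8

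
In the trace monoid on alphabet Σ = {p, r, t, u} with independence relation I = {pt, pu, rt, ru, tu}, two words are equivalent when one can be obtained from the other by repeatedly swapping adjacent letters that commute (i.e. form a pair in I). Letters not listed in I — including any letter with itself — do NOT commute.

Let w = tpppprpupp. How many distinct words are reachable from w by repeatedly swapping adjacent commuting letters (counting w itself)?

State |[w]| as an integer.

90

#0=t has no predecessor
#1=p has no predecessor
#2=p depends on [1:p]
#3=p depends on [2:p]
#4=p depends on [3:p]
#5=r depends on [4:p]
#6=p depends on [5:r]
#7=u has no predecessor
#8=p depends on [6:p]
#9=p depends on [8:p]
sources: [0:t, 1:p, 7:u]
N(rest) = Σ N(rest − s) over sources s of rest; N(one piece) = 1:
  size 1 → [0]=1  [7]=1  [9]=1
  size 2 → [0,7]=2  [0,9]=2  [7,9]=2  [8,9]=1
  size 3 → [0,7,9]=6  [0,8,9]=3  [6,8,9]=1  [7,8,9]=3
  size 4 → [0,6,8,9]=4  [0,7,8,9]=12  [5,6,8,9]=1  [6,7,8,9]=4
  size 5 → [0,5,6,8,9]=5  [0,6,7,8,9]=20  [4,5,6,8,9]=1  [5,6,7,8,9]=5
  size 6 → [0,4,5,6,8,9]=6  [0,5,6,7,8,9]=30  [3,4,5,6,8,9]=1  [4,5,6,7,8,9]=6
  size 7 → [0,3,4,5,6,8,9]=7  [0,4,5,6,7,8,9]=42  [2,3,4,5,6,8,9]=1  [3,4,5,6,7,8,9]=7
  size 8 → [0,2,3,4,5,6,8,9]=8  [0,3,4,5,6,7,8,9]=56  [1,2,3,4,5,6,8,9]=1  [2,3,4,5,6,7,8,9]=8
  first=0(t) contributes 9
  first=1(p) contributes 72
  first=7(u) contributes 9
|[w]| = 90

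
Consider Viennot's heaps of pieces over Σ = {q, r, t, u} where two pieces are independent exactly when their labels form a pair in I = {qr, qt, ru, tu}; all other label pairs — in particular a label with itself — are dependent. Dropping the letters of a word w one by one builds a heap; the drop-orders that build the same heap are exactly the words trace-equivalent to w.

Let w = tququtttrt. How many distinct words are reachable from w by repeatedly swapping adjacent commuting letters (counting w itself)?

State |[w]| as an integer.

210

0(t) covers ∅
1(q) covers ∅
2(u) covers 1:q
3(q) covers 2:u
4(u) covers 3:q
5(t) covers 0:t
6(t) covers 5:t
7(t) covers 6:t
8(r) covers 7:t
9(t) covers 8:r
floor of heap: 0:t, 1:q
completions by unplaced set U, small U first (add the entries for U minus each lowest piece of U):
  |U|=1: {4}:1  {9}:1
  |U|=2: {3,4}:1  {4,9}:2  {8,9}:1
  |U|=3: {2,3,4}:1  {3,4,9}:3  {4,8,9}:3  {7,8,9}:1
  |U|=4: {1,2,3,4}:1  {2,3,4,9}:4  {3,4,8,9}:6  {4,7,8,9}:4  {6,7,8,9}:1
  |U|=5: {1,2,3,4,9}:5  {2,3,4,8,9}:10  {3,4,7,8,9}:10  {4,6,7,8,9}:5  {5,6,7,8,9}:1
  |U|=6: {0,5,6,7,8,9}:1  {1,2,3,4,8,9}:15  {2,3,4,7,8,9}:20  {3,4,6,7,8,9}:15  {4,5,6,7,8,9}:6
  |U|=7: {0,4,5,6,7,8,9}:7  {1,2,3,4,7,8,9}:35  {2,3,4,6,7,8,9}:35  {3,4,5,6,7,8,9}:21
  |U|=8: {0,3,4,5,6,7,8,9}:28  {1,2,3,4,6,7,8,9}:70  {2,3,4,5,6,7,8,9}:56
  start at 0(t): 126
  start at 1(q): 84
sum over floor = 210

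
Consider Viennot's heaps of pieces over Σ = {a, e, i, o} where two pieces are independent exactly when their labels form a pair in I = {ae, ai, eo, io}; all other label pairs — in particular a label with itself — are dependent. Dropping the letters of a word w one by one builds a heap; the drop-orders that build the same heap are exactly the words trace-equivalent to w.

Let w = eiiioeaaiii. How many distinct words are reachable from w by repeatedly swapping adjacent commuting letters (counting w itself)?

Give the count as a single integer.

piece 0:e — minimal
piece 1:i rests on {0:e}
piece 2:i rests on {1:i}
piece 3:i rests on {2:i}
piece 4:o — minimal
piece 5:e rests on {3:i}
piece 6:a rests on {4:o}
piece 7:a rests on {6:a}
piece 8:i rests on {5:e}
piece 9:i rests on {8:i}
piece 10:i rests on {9:i}
minimal pieces: {0:e, 4:o}
ways to finish when only these pieces remain (= sum over removing one remaining piece with nothing left below it):
  1 left: {7}→1  {10}→1
  2 left: {6,7}→1  {7,10}→2  {9,10}→1
  3 left: {4,6,7}→1  {6,7,10}→3  {7,9,10}→3  {8,9,10}→1
  4 left: {4,6,7,10}→4  {5,8,9,10}→1  {6,7,9,10}→6  {7,8,9,10}→4
  5 left: {3,5,8,9,10}→1  {4,6,7,9,10}→10  {5,7,8,9,10}→5  {6,7,8,9,10}→10
  6 left: {2,3,5,8,9,10}→1  {3,5,7,8,9,10}→6  {4,6,7,8,9,10}→20  {5,6,7,8,9,10}→15
  7 left: {1,2,3,5,8,9,10}→1  {2,3,5,7,8,9,10}→7  {3,5,6,7,8,9,10}→21  {4,5,6,7,8,9,10}→35
  8 left: {0,1,2,3,5,8,9,10}→1  {1,2,3,5,7,8,9,10}→8  {2,3,5,6,7,8,9,10}→28  {3,4,5,6,7,8,9,10}→56
  9 left: {0,1,2,3,5,7,8,9,10}→9  {1,2,3,5,6,7,8,9,10}→36  {2,3,4,5,6,7,8,9,10}→84
  placing 0:e first → 120 extensions
  placing 4:o first → 45 extensions
total linear extensions = 165

165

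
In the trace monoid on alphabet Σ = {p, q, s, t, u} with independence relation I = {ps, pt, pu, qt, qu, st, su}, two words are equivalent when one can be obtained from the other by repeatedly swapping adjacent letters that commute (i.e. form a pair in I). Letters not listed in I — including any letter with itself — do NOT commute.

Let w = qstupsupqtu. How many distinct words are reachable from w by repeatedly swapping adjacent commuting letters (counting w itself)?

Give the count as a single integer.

0(q) covers ∅
1(s) covers 0:q
2(t) covers ∅
3(u) covers 2:t
4(p) covers 0:q
5(s) covers 1:s
6(u) covers 3:u
7(p) covers 4:p
8(q) covers 5:s, 7:p
9(t) covers 6:u
10(u) covers 9:t
floor of heap: 0:q, 2:t
completions by unplaced set U, small U first (add the entries for U minus each lowest piece of U):
  |U|=1: {8}:1  {10}:1
  |U|=2: {5,8}:1  {7,8}:1  {8,10}:2  {9,10}:1
  |U|=3: {1,5,8}:1  {4,7,8}:1  {5,7,8}:2  {5,8,10}:3  {6,9,10}:1  {7,8,10}:3  {8,9,10}:3
  |U|=4: {1,5,7,8}:3  {1,5,8,10}:4  {3,6,9,10}:1  {4,5,7,8}:3  {4,7,8,10}:4  {5,7,8,10}:8  {5,8,9,10}:6  {6,8,9,10}:4  {7,8,9,10}:6
  |U|=5: {1,4,5,7,8}:6  {1,5,7,8,10}:15  {1,5,8,9,10}:10  {2,3,6,9,10}:1  {3,6,8,9,10}:5  {4,5,7,8,10}:15  {4,7,8,9,10}:10  {5,6,8,9,10}:10  {5,7,8,9,10}:20  {6,7,8,9,10}:10
  |U|=6: {0,1,4,5,7,8}:6  {1,4,5,7,8,10}:36  {1,5,6,8,9,10}:20  {1,5,7,8,9,10}:45  {2,3,6,8,9,10}:6  {3,5,6,8,9,10}:15  {3,6,7,8,9,10}:15  {4,5,7,8,9,10}:45  {4,6,7,8,9,10}:20  {5,6,7,8,9,10}:40
  |U|=7: {0,1,4,5,7,8,10}:42  {1,3,5,6,8,9,10}:35  {1,4,5,7,8,9,10}:126  {1,5,6,7,8,9,10}:105  {2,3,5,6,8,9,10}:21  {2,3,6,7,8,9,10}:21  {3,4,6,7,8,9,10}:35  {3,5,6,7,8,9,10}:70  {4,5,6,7,8,9,10}:105
  |U|=8: {0,1,4,5,7,8,9,10}:168  {1,2,3,5,6,8,9,10}:56  {1,3,5,6,7,8,9,10}:210  {1,4,5,6,7,8,9,10}:336  {2,3,4,6,7,8,9,10}:56  {2,3,5,6,7,8,9,10}:112  {3,4,5,6,7,8,9,10}:210
  |U|=9: {0,1,4,5,6,7,8,9,10}:504  {1,2,3,5,6,7,8,9,10}:378  {1,3,4,5,6,7,8,9,10}:756  {2,3,4,5,6,7,8,9,10}:378
  start at 0(q): 1512
  start at 2(t): 1260
sum over floor = 2772

2772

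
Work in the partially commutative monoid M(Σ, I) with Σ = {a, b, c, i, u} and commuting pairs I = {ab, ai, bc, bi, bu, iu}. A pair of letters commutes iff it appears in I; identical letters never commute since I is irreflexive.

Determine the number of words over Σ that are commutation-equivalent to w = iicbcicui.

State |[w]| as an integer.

18

#0=i has no predecessor
#1=i depends on [0:i]
#2=c depends on [1:i]
#3=b has no predecessor
#4=c depends on [2:c]
#5=i depends on [4:c]
#6=c depends on [5:i]
#7=u depends on [6:c]
#8=i depends on [6:c]
sources: [0:i, 3:b]
N(rest) = Σ N(rest − s) over sources s of rest; N(one piece) = 1:
  size 1 → [3]=1  [7]=1  [8]=1
  size 2 → [3,7]=2  [3,8]=2  [7,8]=2
  size 3 → [3,7,8]=6  [6,7,8]=2
  size 4 → [3,6,7,8]=8  [5,6,7,8]=2
  size 5 → [3,5,6,7,8]=10  [4,5,6,7,8]=2
  size 6 → [2,4,5,6,7,8]=2  [3,4,5,6,7,8]=12
  size 7 → [1,2,4,5,6,7,8]=2  [2,3,4,5,6,7,8]=14
  first=0(i) contributes 16
  first=3(b) contributes 2
|[w]| = 18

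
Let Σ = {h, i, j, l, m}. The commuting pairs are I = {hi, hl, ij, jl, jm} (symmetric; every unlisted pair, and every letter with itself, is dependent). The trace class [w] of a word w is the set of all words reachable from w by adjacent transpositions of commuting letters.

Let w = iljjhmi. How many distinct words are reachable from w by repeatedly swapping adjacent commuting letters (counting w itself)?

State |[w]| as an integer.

10

0(i) covers ∅
1(l) covers 0:i
2(j) covers ∅
3(j) covers 2:j
4(h) covers 3:j
5(m) covers 1:l, 4:h
6(i) covers 5:m
floor of heap: 0:i, 2:j
completions by unplaced set U, small U first (add the entries for U minus each lowest piece of U):
  |U|=1: {6}:1
  |U|=2: {5,6}:1
  |U|=3: {1,5,6}:1  {4,5,6}:1
  |U|=4: {0,1,5,6}:1  {1,4,5,6}:2  {3,4,5,6}:1
  |U|=5: {0,1,4,5,6}:3  {1,3,4,5,6}:3  {2,3,4,5,6}:1
  start at 0(i): 4
  start at 2(j): 6
sum over floor = 10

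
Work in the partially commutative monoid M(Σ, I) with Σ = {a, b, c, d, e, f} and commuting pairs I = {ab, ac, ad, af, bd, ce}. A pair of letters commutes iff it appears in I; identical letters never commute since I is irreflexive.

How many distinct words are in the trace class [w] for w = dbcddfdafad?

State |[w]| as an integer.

piece 0:d — minimal
piece 1:b — minimal
piece 2:c rests on {0:d, 1:b}
piece 3:d rests on {2:c}
piece 4:d rests on {3:d}
piece 5:f rests on {4:d}
piece 6:d rests on {5:f}
piece 7:a — minimal
piece 8:f rests on {6:d}
piece 9:a rests on {7:a}
piece 10:d rests on {8:f}
minimal pieces: {0:d, 1:b, 7:a}
ways to finish when only these pieces remain (= sum over removing one remaining piece with nothing left below it):
  1 left: {9}→1  {10}→1
  2 left: {7,9}→1  {8,10}→1  {9,10}→2
  3 left: {6,8,10}→1  {7,9,10}→3  {8,9,10}→3
  4 left: {5,6,8,10}→1  {6,8,9,10}→4  {7,8,9,10}→6
  5 left: {4,5,6,8,10}→1  {5,6,8,9,10}→5  {6,7,8,9,10}→10
  6 left: {3,4,5,6,8,10}→1  {4,5,6,8,9,10}→6  {5,6,7,8,9,10}→15
  7 left: {2,3,4,5,6,8,10}→1  {3,4,5,6,8,9,10}→7  {4,5,6,7,8,9,10}→21
  8 left: {0,2,3,4,5,6,8,10}→1  {1,2,3,4,5,6,8,10}→1  {2,3,4,5,6,8,9,10}→8  {3,4,5,6,7,8,9,10}→28
  9 left: {0,1,2,3,4,5,6,8,10}→2  {0,2,3,4,5,6,8,9,10}→9  {1,2,3,4,5,6,8,9,10}→9  {2,3,4,5,6,7,8,9,10}→36
  placing 0:d first → 45 extensions
  placing 1:b first → 45 extensions
  placing 7:a first → 20 extensions
total linear extensions = 110

110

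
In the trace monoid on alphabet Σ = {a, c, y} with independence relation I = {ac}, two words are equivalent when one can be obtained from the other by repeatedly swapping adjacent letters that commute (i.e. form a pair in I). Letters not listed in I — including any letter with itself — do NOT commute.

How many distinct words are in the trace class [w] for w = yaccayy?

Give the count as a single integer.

6

piece 0:y — minimal
piece 1:a rests on {0:y}
piece 2:c rests on {0:y}
piece 3:c rests on {2:c}
piece 4:a rests on {1:a}
piece 5:y rests on {3:c, 4:a}
piece 6:y rests on {5:y}
minimal pieces: {0:y}
ways to finish when only these pieces remain (= sum over removing one remaining piece with nothing left below it):
  1 left: {6}→1
  2 left: {5,6}→1
  3 left: {3,5,6}→1  {4,5,6}→1
  4 left: {1,4,5,6}→1  {2,3,5,6}→1  {3,4,5,6}→2
  5 left: {1,3,4,5,6}→3  {2,3,4,5,6}→3
  placing 0:y first → 6 extensions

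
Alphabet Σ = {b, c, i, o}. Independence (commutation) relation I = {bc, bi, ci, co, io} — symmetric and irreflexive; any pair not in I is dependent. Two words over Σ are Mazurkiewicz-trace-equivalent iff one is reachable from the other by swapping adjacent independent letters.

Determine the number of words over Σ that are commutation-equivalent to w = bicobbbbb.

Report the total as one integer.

72

#0=b has no predecessor
#1=i has no predecessor
#2=c has no predecessor
#3=o depends on [0:b]
#4=b depends on [3:o]
#5=b depends on [4:b]
#6=b depends on [5:b]
#7=b depends on [6:b]
#8=b depends on [7:b]
sources: [0:b, 1:i, 2:c]
N(rest) = Σ N(rest − s) over sources s of rest; N(one piece) = 1:
  size 1 → [1]=1  [2]=1  [8]=1
  size 2 → [1,2]=2  [1,8]=2  [2,8]=2  [7,8]=1
  size 3 → [1,2,8]=6  [1,7,8]=3  [2,7,8]=3  [6,7,8]=1
  size 4 → [1,2,7,8]=12  [1,6,7,8]=4  [2,6,7,8]=4  [5,6,7,8]=1
  size 5 → [1,2,6,7,8]=20  [1,5,6,7,8]=5  [2,5,6,7,8]=5  [4,5,6,7,8]=1
  size 6 → [1,2,5,6,7,8]=30  [1,4,5,6,7,8]=6  [2,4,5,6,7,8]=6  [3,4,5,6,7,8]=1
  size 7 → [0,3,4,5,6,7,8]=1  [1,2,4,5,6,7,8]=42  [1,3,4,5,6,7,8]=7  [2,3,4,5,6,7,8]=7
  first=0(b) contributes 56
  first=1(i) contributes 8
  first=2(c) contributes 8
|[w]| = 72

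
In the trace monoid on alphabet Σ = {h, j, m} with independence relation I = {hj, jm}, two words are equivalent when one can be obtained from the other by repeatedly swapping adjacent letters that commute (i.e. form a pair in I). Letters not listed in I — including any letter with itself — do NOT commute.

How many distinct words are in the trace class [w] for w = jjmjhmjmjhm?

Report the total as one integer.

piece 0:j — minimal
piece 1:j rests on {0:j}
piece 2:m — minimal
piece 3:j rests on {1:j}
piece 4:h rests on {2:m}
piece 5:m rests on {4:h}
piece 6:j rests on {3:j}
piece 7:m rests on {5:m}
piece 8:j rests on {6:j}
piece 9:h rests on {7:m}
piece 10:m rests on {9:h}
minimal pieces: {0:j, 2:m}
ways to finish when only these pieces remain (= sum over removing one remaining piece with nothing left below it):
  1 left: {8}→1  {10}→1
  2 left: {6,8}→1  {8,10}→2  {9,10}→1
  3 left: {3,6,8}→1  {6,8,10}→3  {7,9,10}→1  {8,9,10}→3
  4 left: {1,3,6,8}→1  {3,6,8,10}→4  {5,7,9,10}→1  {6,8,9,10}→6  {7,8,9,10}→4
  5 left: {0,1,3,6,8}→1  {1,3,6,8,10}→5  {3,6,8,9,10}→10  {4,5,7,9,10}→1  {5,7,8,9,10}→5  {6,7,8,9,10}→10
  6 left: {0,1,3,6,8,10}→6  {1,3,6,8,9,10}→15  {2,4,5,7,9,10}→1  {3,6,7,8,9,10}→20  {4,5,7,8,9,10}→6  {5,6,7,8,9,10}→15
  7 left: {0,1,3,6,8,9,10}→21  {1,3,6,7,8,9,10}→35  {2,4,5,7,8,9,10}→7  {3,5,6,7,8,9,10}→35  {4,5,6,7,8,9,10}→21
  8 left: {0,1,3,6,7,8,9,10}→56  {1,3,5,6,7,8,9,10}→70  {2,4,5,6,7,8,9,10}→28  {3,4,5,6,7,8,9,10}→56
  9 left: {0,1,3,5,6,7,8,9,10}→126  {1,3,4,5,6,7,8,9,10}→126  {2,3,4,5,6,7,8,9,10}→84
  placing 0:j first → 210 extensions
  placing 2:m first → 252 extensions
total linear extensions = 462

462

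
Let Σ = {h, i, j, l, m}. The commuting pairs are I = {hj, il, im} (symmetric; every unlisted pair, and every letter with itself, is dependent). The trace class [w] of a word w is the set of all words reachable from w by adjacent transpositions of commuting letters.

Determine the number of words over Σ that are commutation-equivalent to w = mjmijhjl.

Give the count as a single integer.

6

drop 0:m onto floor
drop 1:j onto {0:m}
drop 2:m onto {1:j}
drop 3:i onto {1:j}
drop 4:j onto {2:m, 3:i}
drop 5:h onto {2:m, 3:i}
drop 6:j onto {4:j}
drop 7:l onto {5:h, 6:j}
ground layer = {0:m}
drop-orders for the pieces not yet dropped (sum over which currently-grounded one goes next):
  1 to go: {7} 1
  2 to go: {5,7} 1  {6,7} 1
  3 to go: {4,6,7} 1  {5,6,7} 2
  4 to go: {4,5,6,7} 3
  5 to go: {2,4,5,6,7} 3  {3,4,5,6,7} 3
  6 to go: {2,3,4,5,6,7} 6
  if 0:m drops first: 6 orders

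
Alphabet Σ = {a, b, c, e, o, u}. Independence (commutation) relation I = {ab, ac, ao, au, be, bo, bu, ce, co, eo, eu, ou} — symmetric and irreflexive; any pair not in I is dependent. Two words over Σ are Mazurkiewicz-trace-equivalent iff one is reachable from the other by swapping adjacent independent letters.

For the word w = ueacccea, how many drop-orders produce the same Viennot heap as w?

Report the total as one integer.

70

piece 0:u — minimal
piece 1:e — minimal
piece 2:a rests on {1:e}
piece 3:c rests on {0:u}
piece 4:c rests on {3:c}
piece 5:c rests on {4:c}
piece 6:e rests on {2:a}
piece 7:a rests on {6:e}
minimal pieces: {0:u, 1:e}
ways to finish when only these pieces remain (= sum over removing one remaining piece with nothing left below it):
  1 left: {5}→1  {7}→1
  2 left: {4,5}→1  {5,7}→2  {6,7}→1
  3 left: {2,6,7}→1  {3,4,5}→1  {4,5,7}→3  {5,6,7}→3
  4 left: {0,3,4,5}→1  {1,2,6,7}→1  {2,5,6,7}→4  {3,4,5,7}→4  {4,5,6,7}→6
  5 left: {0,3,4,5,7}→5  {1,2,5,6,7}→5  {2,4,5,6,7}→10  {3,4,5,6,7}→10
  6 left: {0,3,4,5,6,7}→15  {1,2,4,5,6,7}→15  {2,3,4,5,6,7}→20
  placing 0:u first → 35 extensions
  placing 1:e first → 35 extensions
total linear extensions = 70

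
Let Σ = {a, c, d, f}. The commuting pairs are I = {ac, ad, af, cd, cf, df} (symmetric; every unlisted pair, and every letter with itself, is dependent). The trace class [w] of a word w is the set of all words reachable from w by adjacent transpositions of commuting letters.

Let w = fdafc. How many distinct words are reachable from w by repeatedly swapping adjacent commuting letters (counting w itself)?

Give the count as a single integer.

60

0(f) covers ∅
1(d) covers ∅
2(a) covers ∅
3(f) covers 0:f
4(c) covers ∅
floor of heap: 0:f, 1:d, 2:a, 4:c
completions by unplaced set U, small U first (add the entries for U minus each lowest piece of U):
  |U|=1: {1}:1  {2}:1  {3}:1  {4}:1
  |U|=2: {0,3}:1  {1,2}:2  {1,3}:2  {1,4}:2  {2,3}:2  {2,4}:2  {3,4}:2
  |U|=3: {0,1,3}:3  {0,2,3}:3  {0,3,4}:3  {1,2,3}:6  {1,2,4}:6  {1,3,4}:6  {2,3,4}:6
  start at 0(f): 24
  start at 1(d): 12
  start at 2(a): 12
  start at 4(c): 12
sum over floor = 60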